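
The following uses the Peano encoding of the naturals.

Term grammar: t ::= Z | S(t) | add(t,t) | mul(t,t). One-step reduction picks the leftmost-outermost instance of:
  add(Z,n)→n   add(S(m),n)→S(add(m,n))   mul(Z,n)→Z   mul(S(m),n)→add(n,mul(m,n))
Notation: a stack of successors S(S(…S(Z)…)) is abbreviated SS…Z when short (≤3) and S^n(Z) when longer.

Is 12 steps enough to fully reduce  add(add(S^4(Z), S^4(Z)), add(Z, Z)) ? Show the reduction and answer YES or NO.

Answer: NO — after 12 steps the term is S(S(S(S(S(S(S(add(SZ, add(Z, Z))))))))), not yet normal

Working:
  start: add(add(S^4(Z), S^4(Z)), add(Z, Z))
  →1  add(S(add(SSSZ, S^4(Z))), add(Z, Z))
  →2  S(add(add(SSSZ, S^4(Z)), add(Z, Z)))
  →3  S(add(S(add(SSZ, S^4(Z))), add(Z, Z)))
  →4  S(S(add(add(SSZ, S^4(Z)), add(Z, Z))))
  →5  S(S(add(S(add(SZ, S^4(Z))), add(Z, Z))))
  →6  S(S(S(add(add(SZ, S^4(Z)), add(Z, Z)))))
  →7  S(S(S(add(S(add(Z, S^4(Z))), add(Z, Z)))))
  →8  S(S(S(S(add(add(Z, S^4(Z)), add(Z, Z))))))
  →9  S(S(S(S(add(S^4(Z), add(Z, Z))))))
  →10  S(S(S(S(S(add(SSSZ, add(Z, Z)))))))
  →11  S(S(S(S(S(S(add(SSZ, add(Z, Z))))))))
  →12  S(S(S(S(S(S(S(add(SZ, add(Z, Z)))))))))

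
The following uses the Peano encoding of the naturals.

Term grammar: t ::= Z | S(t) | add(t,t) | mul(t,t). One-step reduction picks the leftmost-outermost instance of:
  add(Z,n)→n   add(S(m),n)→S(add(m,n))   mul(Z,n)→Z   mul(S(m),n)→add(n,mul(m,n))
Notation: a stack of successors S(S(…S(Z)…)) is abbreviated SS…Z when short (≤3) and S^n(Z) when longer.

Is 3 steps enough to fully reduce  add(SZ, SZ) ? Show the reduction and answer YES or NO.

Answer: YES — reaches normal form SSZ in 2 ≤ 3 steps

Derivation:
  start: add(SZ, SZ)
  →1  S(add(Z, SZ))
  →2  SSZ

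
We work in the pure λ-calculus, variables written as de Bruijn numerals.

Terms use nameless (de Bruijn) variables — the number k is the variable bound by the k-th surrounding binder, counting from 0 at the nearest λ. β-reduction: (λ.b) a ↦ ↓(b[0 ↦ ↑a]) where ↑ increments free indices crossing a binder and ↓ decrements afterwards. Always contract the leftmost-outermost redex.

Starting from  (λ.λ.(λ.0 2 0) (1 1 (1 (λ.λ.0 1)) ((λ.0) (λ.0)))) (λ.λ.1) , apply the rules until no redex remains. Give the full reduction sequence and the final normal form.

  start: (λ.λ.(λ.0 2 0) (1 1 (1 (λ.λ.0 1)) ((λ.0) (λ.0)))) (λ.λ.1)
  [1] λ.(λ.0 (λ.λ.1) 0) ((λ.λ.1) (λ.λ.1) ((λ.λ.1) (λ.λ.0 1)) ((λ.0) (λ.0)))
  [2] λ.(λ.λ.1) (λ.λ.1) ((λ.λ.1) (λ.λ.0 1)) ((λ.0) (λ.0)) (λ.λ.1) ((λ.λ.1) (λ.λ.1) ((λ.λ.1) (λ.λ.0 1)) ((λ.0) (λ.0)))
  [3] λ.(λ.λ.λ.1) ((λ.λ.1) (λ.λ.0 1)) ((λ.0) (λ.0)) (λ.λ.1) ((λ.λ.1) (λ.λ.1) ((λ.λ.1) (λ.λ.0 1)) ((λ.0) (λ.0)))
  [4] λ.(λ.λ.1) ((λ.0) (λ.0)) (λ.λ.1) ((λ.λ.1) (λ.λ.1) ((λ.λ.1) (λ.λ.0 1)) ((λ.0) (λ.0)))
  [5] λ.(λ.(λ.0) (λ.0)) (λ.λ.1) ((λ.λ.1) (λ.λ.1) ((λ.λ.1) (λ.λ.0 1)) ((λ.0) (λ.0)))
  [6] λ.(λ.0) (λ.0) ((λ.λ.1) (λ.λ.1) ((λ.λ.1) (λ.λ.0 1)) ((λ.0) (λ.0)))
  [7] λ.(λ.0) ((λ.λ.1) (λ.λ.1) ((λ.λ.1) (λ.λ.0 1)) ((λ.0) (λ.0)))
  [8] λ.(λ.λ.1) (λ.λ.1) ((λ.λ.1) (λ.λ.0 1)) ((λ.0) (λ.0))
  [9] λ.(λ.λ.λ.1) ((λ.λ.1) (λ.λ.0 1)) ((λ.0) (λ.0))
  [10] λ.(λ.λ.1) ((λ.0) (λ.0))
  [11] λ.λ.(λ.0) (λ.0)
  [12] λ.λ.λ.0

Answer: normal form = λ.λ.λ.0  (in 12 steps)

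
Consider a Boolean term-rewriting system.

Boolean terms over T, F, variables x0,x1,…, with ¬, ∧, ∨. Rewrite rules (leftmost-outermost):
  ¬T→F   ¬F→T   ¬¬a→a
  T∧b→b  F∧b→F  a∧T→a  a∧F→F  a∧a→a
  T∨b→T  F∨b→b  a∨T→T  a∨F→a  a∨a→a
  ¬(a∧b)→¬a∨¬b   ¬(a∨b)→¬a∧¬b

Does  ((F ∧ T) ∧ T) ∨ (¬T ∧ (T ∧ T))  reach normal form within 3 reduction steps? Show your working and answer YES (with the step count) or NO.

Answer: NO — after 3 steps the term is ¬T ∧ (T ∧ T), not yet normal

Reduction:
  start: ((F ∧ T) ∧ T) ∨ (¬T ∧ (T ∧ T))
  step 1: (F ∧ T) ∨ (¬T ∧ (T ∧ T))
  step 2: F ∨ (¬T ∧ (T ∧ T))
  step 3: ¬T ∧ (T ∧ T)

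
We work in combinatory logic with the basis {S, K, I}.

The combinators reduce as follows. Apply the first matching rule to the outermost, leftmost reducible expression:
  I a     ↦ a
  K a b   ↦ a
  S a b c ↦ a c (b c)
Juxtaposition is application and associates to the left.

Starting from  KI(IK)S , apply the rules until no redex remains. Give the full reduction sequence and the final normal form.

Answer: normal form = S  (in 2 steps)

Reduction:
  start: KI(IK)S
  [1] IS
  [2] S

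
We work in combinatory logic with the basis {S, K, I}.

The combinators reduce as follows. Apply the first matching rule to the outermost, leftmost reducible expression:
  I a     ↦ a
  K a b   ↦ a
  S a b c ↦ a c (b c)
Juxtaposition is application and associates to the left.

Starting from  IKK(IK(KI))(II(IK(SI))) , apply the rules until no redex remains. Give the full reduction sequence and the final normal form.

  start: IKK(IK(KI))(II(IK(SI)))
  step 1: KK(IK(KI))(II(IK(SI)))
  step 2: K(II(IK(SI)))
  step 3: K(I(IK(SI)))
  step 4: K(IK(SI))
  step 5: K(K(SI))

Answer: normal form = K(K(SI))  (in 5 steps)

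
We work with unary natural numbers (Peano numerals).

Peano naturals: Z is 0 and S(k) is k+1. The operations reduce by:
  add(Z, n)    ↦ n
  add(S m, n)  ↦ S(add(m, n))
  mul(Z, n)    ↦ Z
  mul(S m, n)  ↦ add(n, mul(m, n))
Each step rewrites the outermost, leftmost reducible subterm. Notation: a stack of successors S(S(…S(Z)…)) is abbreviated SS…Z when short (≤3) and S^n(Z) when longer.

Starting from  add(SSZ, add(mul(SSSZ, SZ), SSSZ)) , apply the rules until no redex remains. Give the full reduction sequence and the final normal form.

Answer: normal form = S^8(Z)  (in 17 steps)

Reduction:
  start: add(SSZ, add(mul(SSSZ, SZ), SSSZ))
  →1  S(add(SZ, add(mul(SSSZ, SZ), SSSZ)))
  →2  S(S(add(Z, add(mul(SSSZ, SZ), SSSZ))))
  →3  S(S(add(mul(SSSZ, SZ), SSSZ)))
  →4  S(S(add(add(SZ, mul(SSZ, SZ)), SSSZ)))
  →5  S(S(add(S(add(Z, mul(SSZ, SZ))), SSSZ)))
  →6  S(S(S(add(add(Z, mul(SSZ, SZ)), SSSZ))))
  →7  S(S(S(add(mul(SSZ, SZ), SSSZ))))
  →8  S(S(S(add(add(SZ, mul(SZ, SZ)), SSSZ))))
  →9  S(S(S(add(S(add(Z, mul(SZ, SZ))), SSSZ))))
  →10  S(S(S(S(add(add(Z, mul(SZ, SZ)), SSSZ)))))
  →11  S(S(S(S(add(mul(SZ, SZ), SSSZ)))))
  →12  S(S(S(S(add(add(SZ, mul(Z, SZ)), SSSZ)))))
  →13  S(S(S(S(add(S(add(Z, mul(Z, SZ))), SSSZ)))))
  →14  S(S(S(S(S(add(add(Z, mul(Z, SZ)), SSSZ))))))
  →15  S(S(S(S(S(add(mul(Z, SZ), SSSZ))))))
  →16  S(S(S(S(S(add(Z, SSSZ))))))
  →17  S^8(Z)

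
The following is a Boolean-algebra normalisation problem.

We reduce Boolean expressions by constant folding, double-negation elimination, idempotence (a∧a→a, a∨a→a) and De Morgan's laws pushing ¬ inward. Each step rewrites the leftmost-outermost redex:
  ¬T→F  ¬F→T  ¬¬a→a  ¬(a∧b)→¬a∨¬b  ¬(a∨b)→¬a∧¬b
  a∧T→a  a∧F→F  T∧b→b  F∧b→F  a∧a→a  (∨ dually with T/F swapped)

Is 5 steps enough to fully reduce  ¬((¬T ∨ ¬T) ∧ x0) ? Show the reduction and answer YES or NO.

Answer: YES — reaches normal form T in 5 ≤ 5 steps

Reduction:
  start: ¬((¬T ∨ ¬T) ∧ x0)
  step 1: ¬(¬T ∨ ¬T) ∨ ¬x0
  step 2: (¬¬T ∧ ¬¬T) ∨ ¬x0
  step 3: ¬¬T ∨ ¬x0
  step 4: T ∨ ¬x0
  step 5: T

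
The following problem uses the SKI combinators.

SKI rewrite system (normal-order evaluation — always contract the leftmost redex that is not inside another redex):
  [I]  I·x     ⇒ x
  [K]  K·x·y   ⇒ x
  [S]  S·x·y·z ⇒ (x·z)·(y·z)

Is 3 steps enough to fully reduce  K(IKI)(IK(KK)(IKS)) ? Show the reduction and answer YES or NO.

  start: K(IKI)(IK(KK)(IKS))
  step 1: IKI
  step 2: KI

Answer: YES — reaches normal form KI in 2 ≤ 3 steps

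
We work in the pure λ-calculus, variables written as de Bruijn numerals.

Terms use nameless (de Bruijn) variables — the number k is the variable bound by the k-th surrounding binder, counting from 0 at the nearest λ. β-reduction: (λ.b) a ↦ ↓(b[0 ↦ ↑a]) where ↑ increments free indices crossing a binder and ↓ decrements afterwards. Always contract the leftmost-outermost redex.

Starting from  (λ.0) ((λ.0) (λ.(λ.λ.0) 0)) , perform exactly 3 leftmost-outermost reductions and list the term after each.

Answer: after 3 steps: λ.λ.0

Working:
  start: (λ.0) ((λ.0) (λ.(λ.λ.0) 0))
  [1] (λ.0) (λ.(λ.λ.0) 0)
  [2] λ.(λ.λ.0) 0
  [3] λ.λ.0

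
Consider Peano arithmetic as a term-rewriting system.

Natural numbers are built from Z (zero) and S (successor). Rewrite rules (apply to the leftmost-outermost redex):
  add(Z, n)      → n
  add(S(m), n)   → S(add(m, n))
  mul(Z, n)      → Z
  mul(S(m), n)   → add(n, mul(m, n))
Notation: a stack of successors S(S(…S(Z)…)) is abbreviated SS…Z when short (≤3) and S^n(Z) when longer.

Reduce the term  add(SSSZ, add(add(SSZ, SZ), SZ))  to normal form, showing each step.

Answer: normal form = S^7(Z)  (in 11 steps)

Derivation:
  start: add(SSSZ, add(add(SSZ, SZ), SZ))
  →1  S(add(SSZ, add(add(SSZ, SZ), SZ)))
  →2  S(S(add(SZ, add(add(SSZ, SZ), SZ))))
  →3  S(S(S(add(Z, add(add(SSZ, SZ), SZ)))))
  →4  S(S(S(add(add(SSZ, SZ), SZ))))
  →5  S(S(S(add(S(add(SZ, SZ)), SZ))))
  →6  S(S(S(S(add(add(SZ, SZ), SZ)))))
  →7  S(S(S(S(add(S(add(Z, SZ)), SZ)))))
  →8  S(S(S(S(S(add(add(Z, SZ), SZ))))))
  →9  S(S(S(S(S(add(SZ, SZ))))))
  →10  S(S(S(S(S(S(add(Z, SZ)))))))
  →11  S^7(Z)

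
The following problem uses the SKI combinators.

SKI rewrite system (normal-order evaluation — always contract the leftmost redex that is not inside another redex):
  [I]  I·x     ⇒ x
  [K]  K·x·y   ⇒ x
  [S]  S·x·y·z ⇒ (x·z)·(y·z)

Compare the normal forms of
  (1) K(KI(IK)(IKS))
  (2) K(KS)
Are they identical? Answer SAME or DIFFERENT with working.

Term A:
  start: K(KI(IK)(IKS))
  step 1: K(I(IKS))
  step 2: K(IKS)
  step 3: K(KS)

Term B:
  start: K(KS)

Answer: SAME — A ⇓ K(KS), B ⇓ K(KS)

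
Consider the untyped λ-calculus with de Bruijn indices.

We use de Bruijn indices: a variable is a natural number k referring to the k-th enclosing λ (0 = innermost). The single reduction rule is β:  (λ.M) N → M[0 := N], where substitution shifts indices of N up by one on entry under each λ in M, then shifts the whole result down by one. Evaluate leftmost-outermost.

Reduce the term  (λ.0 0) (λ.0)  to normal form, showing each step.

Answer: normal form = λ.0  (in 2 steps)

Reduction:
  start: (λ.0 0) (λ.0)
  →1  (λ.0) (λ.0)
  →2  λ.0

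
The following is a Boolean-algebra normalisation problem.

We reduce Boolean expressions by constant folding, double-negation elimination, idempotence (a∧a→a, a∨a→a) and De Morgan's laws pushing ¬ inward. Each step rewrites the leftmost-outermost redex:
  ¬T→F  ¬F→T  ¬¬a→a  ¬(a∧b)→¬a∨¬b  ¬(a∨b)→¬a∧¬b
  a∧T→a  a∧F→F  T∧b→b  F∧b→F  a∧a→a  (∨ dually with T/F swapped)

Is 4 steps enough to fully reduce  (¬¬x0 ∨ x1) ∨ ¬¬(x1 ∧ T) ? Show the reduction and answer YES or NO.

  start: (¬¬x0 ∨ x1) ∨ ¬¬(x1 ∧ T)
  →1  (x0 ∨ x1) ∨ ¬¬(x1 ∧ T)
  →2  (x0 ∨ x1) ∨ (x1 ∧ T)
  →3  (x0 ∨ x1) ∨ x1

Answer: YES — reaches normal form (x0 ∨ x1) ∨ x1 in 3 ≤ 4 steps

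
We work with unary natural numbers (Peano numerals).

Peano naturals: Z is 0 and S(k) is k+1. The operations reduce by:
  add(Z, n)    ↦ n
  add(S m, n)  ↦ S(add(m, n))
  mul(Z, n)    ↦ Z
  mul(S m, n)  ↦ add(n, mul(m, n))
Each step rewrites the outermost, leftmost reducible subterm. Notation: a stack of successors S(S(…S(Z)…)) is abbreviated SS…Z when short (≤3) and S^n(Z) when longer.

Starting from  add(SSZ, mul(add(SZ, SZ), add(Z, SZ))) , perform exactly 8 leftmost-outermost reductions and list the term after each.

Answer: after 8 steps: S(S(S(mul(add(Z, SZ), add(Z, SZ)))))

Derivation:
  start: add(SSZ, mul(add(SZ, SZ), add(Z, SZ)))
  →1  S(add(SZ, mul(add(SZ, SZ), add(Z, SZ))))
  →2  S(S(add(Z, mul(add(SZ, SZ), add(Z, SZ)))))
  →3  S(S(mul(add(SZ, SZ), add(Z, SZ))))
  →4  S(S(mul(S(add(Z, SZ)), add(Z, SZ))))
  →5  S(S(add(add(Z, SZ), mul(add(Z, SZ), add(Z, SZ)))))
  →6  S(S(add(SZ, mul(add(Z, SZ), add(Z, SZ)))))
  →7  S(S(S(add(Z, mul(add(Z, SZ), add(Z, SZ))))))
  →8  S(S(S(mul(add(Z, SZ), add(Z, SZ)))))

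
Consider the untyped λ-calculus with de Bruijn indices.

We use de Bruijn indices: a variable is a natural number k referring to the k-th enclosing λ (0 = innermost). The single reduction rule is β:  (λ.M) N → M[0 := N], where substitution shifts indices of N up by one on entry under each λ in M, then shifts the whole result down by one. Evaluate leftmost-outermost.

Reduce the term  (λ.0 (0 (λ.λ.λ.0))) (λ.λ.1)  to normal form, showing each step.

  start: (λ.0 (0 (λ.λ.λ.0))) (λ.λ.1)
  →1  (λ.λ.1) ((λ.λ.1) (λ.λ.λ.0))
  →2  λ.(λ.λ.1) (λ.λ.λ.0)
  →3  λ.λ.λ.λ.λ.0

Answer: normal form = λ.λ.λ.λ.λ.0  (in 3 steps)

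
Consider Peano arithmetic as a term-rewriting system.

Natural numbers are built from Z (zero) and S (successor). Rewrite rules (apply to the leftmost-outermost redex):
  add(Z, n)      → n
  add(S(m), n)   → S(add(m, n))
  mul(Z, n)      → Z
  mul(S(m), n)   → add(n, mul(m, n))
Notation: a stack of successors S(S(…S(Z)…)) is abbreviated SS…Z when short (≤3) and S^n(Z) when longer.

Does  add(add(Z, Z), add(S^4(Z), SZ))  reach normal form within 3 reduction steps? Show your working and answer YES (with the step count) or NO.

  start: add(add(Z, Z), add(S^4(Z), SZ))
  step 1: add(Z, add(S^4(Z), SZ))
  step 2: add(S^4(Z), SZ)
  step 3: S(add(SSSZ, SZ))

Answer: NO — after 3 steps the term is S(add(SSSZ, SZ)), not yet normal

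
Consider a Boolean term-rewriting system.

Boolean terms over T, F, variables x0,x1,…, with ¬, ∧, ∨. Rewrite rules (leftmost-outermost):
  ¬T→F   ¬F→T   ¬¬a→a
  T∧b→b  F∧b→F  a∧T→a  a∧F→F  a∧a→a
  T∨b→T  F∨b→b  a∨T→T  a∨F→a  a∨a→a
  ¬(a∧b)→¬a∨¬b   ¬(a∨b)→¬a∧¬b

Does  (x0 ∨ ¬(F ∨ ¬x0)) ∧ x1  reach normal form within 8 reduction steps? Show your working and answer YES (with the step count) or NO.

Answer: YES — reaches normal form x0 ∧ x1 in 5 ≤ 8 steps

Working:
  start: (x0 ∨ ¬(F ∨ ¬x0)) ∧ x1
  step 1: (x0 ∨ (¬F ∧ ¬¬x0)) ∧ x1
  step 2: (x0 ∨ (T ∧ ¬¬x0)) ∧ x1
  step 3: (x0 ∨ ¬¬x0) ∧ x1
  step 4: (x0 ∨ x0) ∧ x1
  step 5: x0 ∧ x1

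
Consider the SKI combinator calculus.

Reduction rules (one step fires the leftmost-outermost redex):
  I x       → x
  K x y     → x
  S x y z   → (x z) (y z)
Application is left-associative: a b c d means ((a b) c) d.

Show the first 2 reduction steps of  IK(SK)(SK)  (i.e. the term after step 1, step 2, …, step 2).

  start: IK(SK)(SK)
  step 1: K(SK)(SK)
  step 2: SK

Answer: after 2 steps: SK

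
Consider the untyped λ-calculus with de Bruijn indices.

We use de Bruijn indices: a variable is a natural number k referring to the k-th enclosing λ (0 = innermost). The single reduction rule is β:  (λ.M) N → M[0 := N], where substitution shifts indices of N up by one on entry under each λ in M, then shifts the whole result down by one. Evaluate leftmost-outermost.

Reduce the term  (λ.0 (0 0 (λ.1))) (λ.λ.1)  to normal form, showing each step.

Answer: normal form = λ.λ.λ.1  (in 4 steps)

Working:
  start: (λ.0 (0 0 (λ.1))) (λ.λ.1)
  →1  (λ.λ.1) ((λ.λ.1) (λ.λ.1) (λ.λ.λ.1))
  →2  λ.(λ.λ.1) (λ.λ.1) (λ.λ.λ.1)
  →3  λ.(λ.λ.λ.1) (λ.λ.λ.1)
  →4  λ.λ.λ.1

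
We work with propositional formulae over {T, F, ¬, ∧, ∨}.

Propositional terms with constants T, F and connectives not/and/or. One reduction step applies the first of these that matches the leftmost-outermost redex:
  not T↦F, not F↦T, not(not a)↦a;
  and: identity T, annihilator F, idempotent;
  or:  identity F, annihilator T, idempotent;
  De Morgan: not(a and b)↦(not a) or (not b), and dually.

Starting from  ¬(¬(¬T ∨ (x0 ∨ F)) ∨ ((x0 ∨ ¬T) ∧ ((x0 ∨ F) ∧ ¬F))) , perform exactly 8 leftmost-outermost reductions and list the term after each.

Answer: after 8 steps: x0 ∧ ((¬x0 ∧ T) ∨ ¬((x0 ∨ F) ∧ ¬F))

Reduction:
  start: ¬(¬(¬T ∨ (x0 ∨ F)) ∨ ((x0 ∨ ¬T) ∧ ((x0 ∨ F) ∧ ¬F)))
  [1] ¬¬(¬T ∨ (x0 ∨ F)) ∧ ¬((x0 ∨ ¬T) ∧ ((x0 ∨ F) ∧ ¬F))
  [2] (¬T ∨ (x0 ∨ F)) ∧ ¬((x0 ∨ ¬T) ∧ ((x0 ∨ F) ∧ ¬F))
  [3] (F ∨ (x0 ∨ F)) ∧ ¬((x0 ∨ ¬T) ∧ ((x0 ∨ F) ∧ ¬F))
  [4] (x0 ∨ F) ∧ ¬((x0 ∨ ¬T) ∧ ((x0 ∨ F) ∧ ¬F))
  [5] x0 ∧ ¬((x0 ∨ ¬T) ∧ ((x0 ∨ F) ∧ ¬F))
  [6] x0 ∧ (¬(x0 ∨ ¬T) ∨ ¬((x0 ∨ F) ∧ ¬F))
  [7] x0 ∧ ((¬x0 ∧ ¬¬T) ∨ ¬((x0 ∨ F) ∧ ¬F))
  [8] x0 ∧ ((¬x0 ∧ T) ∨ ¬((x0 ∨ F) ∧ ¬F))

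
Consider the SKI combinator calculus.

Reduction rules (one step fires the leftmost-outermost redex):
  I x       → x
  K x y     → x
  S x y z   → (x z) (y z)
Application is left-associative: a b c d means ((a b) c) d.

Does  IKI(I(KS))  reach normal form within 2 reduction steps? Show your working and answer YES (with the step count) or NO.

  start: IKI(I(KS))
  step 1: KI(I(KS))
  step 2: I

Answer: YES — reaches normal form I in 2 ≤ 2 steps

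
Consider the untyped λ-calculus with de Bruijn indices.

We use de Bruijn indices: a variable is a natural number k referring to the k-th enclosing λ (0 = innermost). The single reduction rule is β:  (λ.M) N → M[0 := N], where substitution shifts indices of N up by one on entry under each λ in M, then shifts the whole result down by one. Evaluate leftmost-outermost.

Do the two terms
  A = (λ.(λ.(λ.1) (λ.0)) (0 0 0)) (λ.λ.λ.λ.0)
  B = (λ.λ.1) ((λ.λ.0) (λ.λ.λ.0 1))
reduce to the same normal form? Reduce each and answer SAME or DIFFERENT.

Term A:
  start: (λ.(λ.(λ.1) (λ.0)) (0 0 0)) (λ.λ.λ.λ.0)
  [1] (λ.(λ.1) (λ.0)) ((λ.λ.λ.λ.0) (λ.λ.λ.λ.0) (λ.λ.λ.λ.0))
  [2] (λ.(λ.λ.λ.λ.0) (λ.λ.λ.λ.0) (λ.λ.λ.λ.0)) (λ.0)
  [3] (λ.λ.λ.λ.0) (λ.λ.λ.λ.0) (λ.λ.λ.λ.0)
  [4] (λ.λ.λ.0) (λ.λ.λ.λ.0)
  [5] λ.λ.0

Term B:
  start: (λ.λ.1) ((λ.λ.0) (λ.λ.λ.0 1))
  [1] λ.(λ.λ.0) (λ.λ.λ.0 1)
  [2] λ.λ.0

Answer: SAME — A ⇓ λ.λ.0, B ⇓ λ.λ.0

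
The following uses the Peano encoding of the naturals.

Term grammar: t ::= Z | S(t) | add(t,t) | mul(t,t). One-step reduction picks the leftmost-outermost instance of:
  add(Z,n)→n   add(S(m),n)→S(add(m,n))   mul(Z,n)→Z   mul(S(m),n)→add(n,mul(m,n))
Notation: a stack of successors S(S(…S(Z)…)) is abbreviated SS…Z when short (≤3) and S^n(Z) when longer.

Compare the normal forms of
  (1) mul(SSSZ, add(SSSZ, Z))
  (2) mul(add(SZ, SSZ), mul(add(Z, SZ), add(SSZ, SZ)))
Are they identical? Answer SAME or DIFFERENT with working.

Term A:
  start: mul(SSSZ, add(SSSZ, Z))
  [1] add(add(SSSZ, Z), mul(SSZ, add(SSSZ, Z)))
  [2] add(S(add(SSZ, Z)), mul(SSZ, add(SSSZ, Z)))
  [3] S(add(add(SSZ, Z), mul(SSZ, add(SSSZ, Z))))
  [4] S(add(S(add(SZ, Z)), mul(SSZ, add(SSSZ, Z))))
  [5] S(S(add(add(SZ, Z), mul(SSZ, add(SSSZ, Z)))))
  [6] S(S(add(S(add(Z, Z)), mul(SSZ, add(SSSZ, Z)))))
  [7] S(S(S(add(add(Z, Z), mul(SSZ, add(SSSZ, Z))))))
  [8] S(S(S(add(Z, mul(SSZ, add(SSSZ, Z))))))
  [9] S(S(S(mul(SSZ, add(SSSZ, Z)))))
  [10] S(S(S(add(add(SSSZ, Z), mul(SZ, add(SSSZ, Z))))))
  [11] S(S(S(add(S(add(SSZ, Z)), mul(SZ, add(SSSZ, Z))))))
  [12] S(S(S(S(add(add(SSZ, Z), mul(SZ, add(SSSZ, Z)))))))
  [13] S(S(S(S(add(S(add(SZ, Z)), mul(SZ, add(SSSZ, Z)))))))
  [14] S(S(S(S(S(add(add(SZ, Z), mul(SZ, add(SSSZ, Z))))))))
  [15] S(S(S(S(S(add(S(add(Z, Z)), mul(SZ, add(SSSZ, Z))))))))
  [16] S(S(S(S(S(S(add(add(Z, Z), mul(SZ, add(SSSZ, Z)))))))))
  [17] S(S(S(S(S(S(add(Z, mul(SZ, add(SSSZ, Z)))))))))
  [18] S(S(S(S(S(S(mul(SZ, add(SSSZ, Z))))))))
  [19] S(S(S(S(S(S(add(add(SSSZ, Z), mul(Z, add(SSSZ, Z)))))))))
  [20] S(S(S(S(S(S(add(S(add(SSZ, Z)), mul(Z, add(SSSZ, Z)))))))))
  [21] S(S(S(S(S(S(S(add(add(SSZ, Z), mul(Z, add(SSSZ, Z))))))))))
  [22] S(S(S(S(S(S(S(add(S(add(SZ, Z)), mul(Z, add(SSSZ, Z))))))))))
  [23] S(S(S(S(S(S(S(S(add(add(SZ, Z), mul(Z, add(SSSZ, Z)))))))))))
  [24] S(S(S(S(S(S(S(S(add(S(add(Z, Z)), mul(Z, add(SSSZ, Z)))))))))))
  [25] S(S(S(S(S(S(S(S(S(add(add(Z, Z), mul(Z, add(SSSZ, Z))))))))))))
  [26] S(S(S(S(S(S(S(S(S(add(Z, mul(Z, add(SSSZ, Z))))))))))))
  [27] S(S(S(S(S(S(S(S(S(mul(Z, add(SSSZ, Z)))))))))))
  [28] S^9(Z)

Term B:
  start: mul(add(SZ, SSZ), mul(add(Z, SZ), add(SSZ, SZ)))
  [1] mul(S(add(Z, SSZ)), mul(add(Z, SZ), add(SSZ, SZ)))
  [2] add(mul(add(Z, SZ), add(SSZ, SZ)), mul(add(Z, SSZ), mul(add(Z, SZ), add(SSZ, SZ))))
  [3] add(mul(SZ, add(SSZ, SZ)), mul(add(Z, SSZ), mul(add(Z, SZ), add(SSZ, SZ))))
  [4] add(add(add(SSZ, SZ), mul(Z, add(SSZ, SZ))), mul(add(Z, SSZ), mul(add(Z, SZ), add(SSZ, SZ))))
  [5] add(add(S(add(SZ, SZ)), mul(Z, add(SSZ, SZ))), mul(add(Z, SSZ), mul(add(Z, SZ), add(SSZ, SZ))))
  [6] add(S(add(add(SZ, SZ), mul(Z, add(SSZ, SZ)))), mul(add(Z, SSZ), mul(add(Z, SZ), add(SSZ, SZ))))
  [7] S(add(add(add(SZ, SZ), mul(Z, add(SSZ, SZ))), mul(add(Z, SSZ), mul(add(Z, SZ), add(SSZ, SZ)))))
  [8] S(add(add(S(add(Z, SZ)), mul(Z, add(SSZ, SZ))), mul(add(Z, SSZ), mul(add(Z, SZ), add(SSZ, SZ)))))
  [9] S(add(S(add(add(Z, SZ), mul(Z, add(SSZ, SZ)))), mul(add(Z, SSZ), mul(add(Z, SZ), add(SSZ, SZ)))))
  [10] S(S(add(add(add(Z, SZ), mul(Z, add(SSZ, SZ))), mul(add(Z, SSZ), mul(add(Z, SZ), add(SSZ, SZ))))))
  [11] S(S(add(add(SZ, mul(Z, add(SSZ, SZ))), mul(add(Z, SSZ), mul(add(Z, SZ), add(SSZ, SZ))))))
  [12] S(S(add(S(add(Z, mul(Z, add(SSZ, SZ)))), mul(add(Z, SSZ), mul(add(Z, SZ), add(SSZ, SZ))))))
  [13] S(S(S(add(add(Z, mul(Z, add(SSZ, SZ))), mul(add(Z, SSZ), mul(add(Z, SZ), add(SSZ, SZ)))))))
  [14] S(S(S(add(mul(Z, add(SSZ, SZ)), mul(add(Z, SSZ), mul(add(Z, SZ), add(SSZ, SZ)))))))
  [15] S(S(S(add(Z, mul(add(Z, SSZ), mul(add(Z, SZ), add(SSZ, SZ)))))))
  [16] S(S(S(mul(add(Z, SSZ), mul(add(Z, SZ), add(SSZ, SZ))))))
  [17] S(S(S(mul(SSZ, mul(add(Z, SZ), add(SSZ, SZ))))))
  [18] S(S(S(add(mul(add(Z, SZ), add(SSZ, SZ)), mul(SZ, mul(add(Z, SZ), add(SSZ, SZ)))))))
  [19] S(S(S(add(mul(SZ, add(SSZ, SZ)), mul(SZ, mul(add(Z, SZ), add(SSZ, SZ)))))))
  [20] S(S(S(add(add(add(SSZ, SZ), mul(Z, add(SSZ, SZ))), mul(SZ, mul(add(Z, SZ), add(SSZ, SZ)))))))
  [21] S(S(S(add(add(S(add(SZ, SZ)), mul(Z, add(SSZ, SZ))), mul(SZ, mul(add(Z, SZ), add(SSZ, SZ)))))))
  [22] S(S(S(add(S(add(add(SZ, SZ), mul(Z, add(SSZ, SZ)))), mul(SZ, mul(add(Z, SZ), add(SSZ, SZ)))))))
  [23] S(S(S(S(add(add(add(SZ, SZ), mul(Z, add(SSZ, SZ))), mul(SZ, mul(add(Z, SZ), add(SSZ, SZ))))))))
  [24] S(S(S(S(add(add(S(add(Z, SZ)), mul(Z, add(SSZ, SZ))), mul(SZ, mul(add(Z, SZ), add(SSZ, SZ))))))))
  [25] S(S(S(S(add(S(add(add(Z, SZ), mul(Z, add(SSZ, SZ)))), mul(SZ, mul(add(Z, SZ), add(SSZ, SZ))))))))
  [26] S(S(S(S(S(add(add(add(Z, SZ), mul(Z, add(SSZ, SZ))), mul(SZ, mul(add(Z, SZ), add(SSZ, SZ)))))))))
  [27] S(S(S(S(S(add(add(SZ, mul(Z, add(SSZ, SZ))), mul(SZ, mul(add(Z, SZ), add(SSZ, SZ)))))))))
  [28] S(S(S(S(S(add(S(add(Z, mul(Z, add(SSZ, SZ)))), mul(SZ, mul(add(Z, SZ), add(SSZ, SZ)))))))))
  [29] S(S(S(S(S(S(add(add(Z, mul(Z, add(SSZ, SZ))), mul(SZ, mul(add(Z, SZ), add(SSZ, SZ))))))))))
  [30] S(S(S(S(S(S(add(mul(Z, add(SSZ, SZ)), mul(SZ, mul(add(Z, SZ), add(SSZ, SZ))))))))))
  [31] S(S(S(S(S(S(add(Z, mul(SZ, mul(add(Z, SZ), add(SSZ, SZ))))))))))
  [32] S(S(S(S(S(S(mul(SZ, mul(add(Z, SZ), add(SSZ, SZ)))))))))
  [33] S(S(S(S(S(S(add(mul(add(Z, SZ), add(SSZ, SZ)), mul(Z, mul(add(Z, SZ), add(SSZ, SZ))))))))))
  [34] S(S(S(S(S(S(add(mul(SZ, add(SSZ, SZ)), mul(Z, mul(add(Z, SZ), add(SSZ, SZ))))))))))
  [35] S(S(S(S(S(S(add(add(add(SSZ, SZ), mul(Z, add(SSZ, SZ))), mul(Z, mul(add(Z, SZ), add(SSZ, SZ))))))))))
  [36] S(S(S(S(S(S(add(add(S(add(SZ, SZ)), mul(Z, add(SSZ, SZ))), mul(Z, mul(add(Z, SZ), add(SSZ, SZ))))))))))
  [37] S(S(S(S(S(S(add(S(add(add(SZ, SZ), mul(Z, add(SSZ, SZ)))), mul(Z, mul(add(Z, SZ), add(SSZ, SZ))))))))))
  [38] S(S(S(S(S(S(S(add(add(add(SZ, SZ), mul(Z, add(SSZ, SZ))), mul(Z, mul(add(Z, SZ), add(SSZ, SZ)))))))))))
  [39] S(S(S(S(S(S(S(add(add(S(add(Z, SZ)), mul(Z, add(SSZ, SZ))), mul(Z, mul(add(Z, SZ), add(SSZ, SZ)))))))))))
  [40] S(S(S(S(S(S(S(add(S(add(add(Z, SZ), mul(Z, add(SSZ, SZ)))), mul(Z, mul(add(Z, SZ), add(SSZ, SZ)))))))))))
  [41] S(S(S(S(S(S(S(S(add(add(add(Z, SZ), mul(Z, add(SSZ, SZ))), mul(Z, mul(add(Z, SZ), add(SSZ, SZ))))))))))))
  [42] S(S(S(S(S(S(S(S(add(add(SZ, mul(Z, add(SSZ, SZ))), mul(Z, mul(add(Z, SZ), add(SSZ, SZ))))))))))))
  [43] S(S(S(S(S(S(S(S(add(S(add(Z, mul(Z, add(SSZ, SZ)))), mul(Z, mul(add(Z, SZ), add(SSZ, SZ))))))))))))
  [44] S(S(S(S(S(S(S(S(S(add(add(Z, mul(Z, add(SSZ, SZ))), mul(Z, mul(add(Z, SZ), add(SSZ, SZ)))))))))))))
  [45] S(S(S(S(S(S(S(S(S(add(mul(Z, add(SSZ, SZ)), mul(Z, mul(add(Z, SZ), add(SSZ, SZ)))))))))))))
  [46] S(S(S(S(S(S(S(S(S(add(Z, mul(Z, mul(add(Z, SZ), add(SSZ, SZ)))))))))))))
  [47] S(S(S(S(S(S(S(S(S(mul(Z, mul(add(Z, SZ), add(SSZ, SZ))))))))))))
  [48] S^9(Z)

Answer: SAME — A ⇓ S^9(Z), B ⇓ S^9(Z)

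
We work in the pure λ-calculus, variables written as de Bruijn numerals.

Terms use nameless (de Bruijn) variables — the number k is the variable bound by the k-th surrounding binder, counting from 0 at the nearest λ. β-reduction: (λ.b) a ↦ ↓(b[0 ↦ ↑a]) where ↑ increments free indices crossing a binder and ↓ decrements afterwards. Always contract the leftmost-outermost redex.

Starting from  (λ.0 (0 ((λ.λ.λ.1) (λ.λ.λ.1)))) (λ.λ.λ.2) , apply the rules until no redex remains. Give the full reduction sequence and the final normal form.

Answer: normal form = λ.λ.λ.λ.λ.λ.1  (in 4 steps)

Working:
  start: (λ.0 (0 ((λ.λ.λ.1) (λ.λ.λ.1)))) (λ.λ.λ.2)
  step 1: (λ.λ.λ.2) ((λ.λ.λ.2) ((λ.λ.λ.1) (λ.λ.λ.1)))
  step 2: λ.λ.(λ.λ.λ.2) ((λ.λ.λ.1) (λ.λ.λ.1))
  step 3: λ.λ.λ.λ.(λ.λ.λ.1) (λ.λ.λ.1)
  step 4: λ.λ.λ.λ.λ.λ.1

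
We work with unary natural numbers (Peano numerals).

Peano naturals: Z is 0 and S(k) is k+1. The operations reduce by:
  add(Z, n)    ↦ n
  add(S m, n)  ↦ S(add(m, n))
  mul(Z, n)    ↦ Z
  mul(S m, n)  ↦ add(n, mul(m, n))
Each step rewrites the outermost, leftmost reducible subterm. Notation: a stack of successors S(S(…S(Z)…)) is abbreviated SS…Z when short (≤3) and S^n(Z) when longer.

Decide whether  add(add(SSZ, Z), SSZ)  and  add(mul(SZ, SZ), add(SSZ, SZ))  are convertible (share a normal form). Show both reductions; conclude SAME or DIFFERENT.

Term A:
  start: add(add(SSZ, Z), SSZ)
  [1] add(S(add(SZ, Z)), SSZ)
  [2] S(add(add(SZ, Z), SSZ))
  [3] S(add(S(add(Z, Z)), SSZ))
  [4] S(S(add(add(Z, Z), SSZ)))
  [5] S(S(add(Z, SSZ)))
  [6] S^4(Z)

Term B:
  start: add(mul(SZ, SZ), add(SSZ, SZ))
  [1] add(add(SZ, mul(Z, SZ)), add(SSZ, SZ))
  [2] add(S(add(Z, mul(Z, SZ))), add(SSZ, SZ))
  [3] S(add(add(Z, mul(Z, SZ)), add(SSZ, SZ)))
  [4] S(add(mul(Z, SZ), add(SSZ, SZ)))
  [5] S(add(Z, add(SSZ, SZ)))
  [6] S(add(SSZ, SZ))
  [7] S(S(add(SZ, SZ)))
  [8] S(S(S(add(Z, SZ))))
  [9] S^4(Z)

Answer: SAME — A ⇓ S^4(Z), B ⇓ S^4(Z)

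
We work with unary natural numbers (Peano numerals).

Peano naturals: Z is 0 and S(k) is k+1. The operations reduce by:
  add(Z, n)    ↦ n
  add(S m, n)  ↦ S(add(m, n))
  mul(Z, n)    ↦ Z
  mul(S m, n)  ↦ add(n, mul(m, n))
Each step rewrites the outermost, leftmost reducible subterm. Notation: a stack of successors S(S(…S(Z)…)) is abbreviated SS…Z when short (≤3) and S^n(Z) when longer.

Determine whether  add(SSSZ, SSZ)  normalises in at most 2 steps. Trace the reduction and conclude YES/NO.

Answer: NO — after 2 steps the term is S(S(add(SZ, SSZ))), not yet normal

Reduction:
  start: add(SSSZ, SSZ)
  step 1: S(add(SSZ, SSZ))
  step 2: S(S(add(SZ, SSZ)))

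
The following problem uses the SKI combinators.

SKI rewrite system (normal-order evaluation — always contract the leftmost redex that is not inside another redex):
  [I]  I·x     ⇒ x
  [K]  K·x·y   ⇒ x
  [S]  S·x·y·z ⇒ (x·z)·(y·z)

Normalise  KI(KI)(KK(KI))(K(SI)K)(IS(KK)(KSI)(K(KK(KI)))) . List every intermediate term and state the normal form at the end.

  start: KI(KI)(KK(KI))(K(SI)K)(IS(KK)(KSI)(K(KK(KI))))
  [1] I(KK(KI))(K(SI)K)(IS(KK)(KSI)(K(KK(KI))))
  [2] KK(KI)(K(SI)K)(IS(KK)(KSI)(K(KK(KI))))
  [3] K(K(SI)K)(IS(KK)(KSI)(K(KK(KI))))
  [4] K(SI)K
  [5] SI

Answer: normal form = SI  (in 5 steps)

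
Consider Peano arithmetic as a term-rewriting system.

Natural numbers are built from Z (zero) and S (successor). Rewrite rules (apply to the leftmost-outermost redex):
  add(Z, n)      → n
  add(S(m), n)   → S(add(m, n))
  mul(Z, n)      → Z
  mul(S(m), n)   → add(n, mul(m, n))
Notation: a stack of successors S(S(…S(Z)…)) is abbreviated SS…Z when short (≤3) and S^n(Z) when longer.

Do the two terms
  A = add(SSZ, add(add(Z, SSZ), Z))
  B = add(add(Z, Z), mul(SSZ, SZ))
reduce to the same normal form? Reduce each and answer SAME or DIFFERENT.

Term A:
  start: add(SSZ, add(add(Z, SSZ), Z))
  [1] S(add(SZ, add(add(Z, SSZ), Z)))
  [2] S(S(add(Z, add(add(Z, SSZ), Z))))
  [3] S(S(add(add(Z, SSZ), Z)))
  [4] S(S(add(SSZ, Z)))
  [5] S(S(S(add(SZ, Z))))
  [6] S(S(S(S(add(Z, Z)))))
  [7] S^4(Z)

Term B:
  start: add(add(Z, Z), mul(SSZ, SZ))
  [1] add(Z, mul(SSZ, SZ))
  [2] mul(SSZ, SZ)
  [3] add(SZ, mul(SZ, SZ))
  [4] S(add(Z, mul(SZ, SZ)))
  [5] S(mul(SZ, SZ))
  [6] S(add(SZ, mul(Z, SZ)))
  [7] S(S(add(Z, mul(Z, SZ))))
  [8] S(S(mul(Z, SZ)))
  [9] SSZ

Answer: DIFFERENT — A ⇓ S^4(Z), B ⇓ SSZ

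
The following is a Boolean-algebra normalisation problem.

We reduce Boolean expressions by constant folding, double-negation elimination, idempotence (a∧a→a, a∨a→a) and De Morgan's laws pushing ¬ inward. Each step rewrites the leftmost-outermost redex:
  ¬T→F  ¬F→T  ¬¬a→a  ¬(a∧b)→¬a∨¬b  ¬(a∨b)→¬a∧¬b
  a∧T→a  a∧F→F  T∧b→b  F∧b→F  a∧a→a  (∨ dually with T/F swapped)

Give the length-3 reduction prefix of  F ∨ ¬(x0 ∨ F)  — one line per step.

  start: F ∨ ¬(x0 ∨ F)
  →1  ¬(x0 ∨ F)
  →2  ¬x0 ∧ ¬F
  →3  ¬x0 ∧ T

Answer: after 3 steps: ¬x0 ∧ T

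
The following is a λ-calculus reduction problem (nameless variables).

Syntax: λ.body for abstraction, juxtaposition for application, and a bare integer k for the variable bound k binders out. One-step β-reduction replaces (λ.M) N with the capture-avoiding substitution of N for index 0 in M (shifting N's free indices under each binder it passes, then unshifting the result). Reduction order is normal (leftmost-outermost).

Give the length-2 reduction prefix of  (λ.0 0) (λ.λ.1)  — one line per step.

  start: (λ.0 0) (λ.λ.1)
  [1] (λ.λ.1) (λ.λ.1)
  [2] λ.λ.λ.1

Answer: after 2 steps: λ.λ.λ.1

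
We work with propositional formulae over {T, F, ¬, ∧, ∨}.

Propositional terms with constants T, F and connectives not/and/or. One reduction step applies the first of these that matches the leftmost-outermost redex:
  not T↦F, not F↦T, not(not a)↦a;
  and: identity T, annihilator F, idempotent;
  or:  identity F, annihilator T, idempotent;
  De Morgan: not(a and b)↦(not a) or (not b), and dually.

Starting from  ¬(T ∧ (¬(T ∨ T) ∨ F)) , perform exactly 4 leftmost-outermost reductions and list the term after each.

Answer: after 4 steps: ¬¬(T ∨ T) ∧ ¬F

Working:
  start: ¬(T ∧ (¬(T ∨ T) ∨ F))
  step 1: ¬T ∨ ¬(¬(T ∨ T) ∨ F)
  step 2: F ∨ ¬(¬(T ∨ T) ∨ F)
  step 3: ¬(¬(T ∨ T) ∨ F)
  step 4: ¬¬(T ∨ T) ∧ ¬F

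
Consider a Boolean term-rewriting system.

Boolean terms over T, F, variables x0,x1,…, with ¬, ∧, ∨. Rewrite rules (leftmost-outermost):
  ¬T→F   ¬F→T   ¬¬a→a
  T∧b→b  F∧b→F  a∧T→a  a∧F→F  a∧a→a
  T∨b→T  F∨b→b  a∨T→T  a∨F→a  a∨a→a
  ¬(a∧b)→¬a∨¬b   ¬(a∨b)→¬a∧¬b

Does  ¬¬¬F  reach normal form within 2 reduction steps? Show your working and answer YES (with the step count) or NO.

Answer: YES — reaches normal form T in 2 ≤ 2 steps

Derivation:
  start: ¬¬¬F
  →1  ¬F
  →2  T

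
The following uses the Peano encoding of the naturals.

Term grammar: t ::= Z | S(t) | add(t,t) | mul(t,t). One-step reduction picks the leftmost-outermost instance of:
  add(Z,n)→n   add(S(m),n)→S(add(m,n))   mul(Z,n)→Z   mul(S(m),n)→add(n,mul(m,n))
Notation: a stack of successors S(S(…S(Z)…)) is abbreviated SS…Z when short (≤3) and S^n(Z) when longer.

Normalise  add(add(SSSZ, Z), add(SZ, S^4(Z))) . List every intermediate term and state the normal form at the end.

  start: add(add(SSSZ, Z), add(SZ, S^4(Z)))
  →1  add(S(add(SSZ, Z)), add(SZ, S^4(Z)))
  →2  S(add(add(SSZ, Z), add(SZ, S^4(Z))))
  →3  S(add(S(add(SZ, Z)), add(SZ, S^4(Z))))
  →4  S(S(add(add(SZ, Z), add(SZ, S^4(Z)))))
  →5  S(S(add(S(add(Z, Z)), add(SZ, S^4(Z)))))
  →6  S(S(S(add(add(Z, Z), add(SZ, S^4(Z))))))
  →7  S(S(S(add(Z, add(SZ, S^4(Z))))))
  →8  S(S(S(add(SZ, S^4(Z)))))
  →9  S(S(S(S(add(Z, S^4(Z))))))
  →10  S^8(Z)

Answer: normal form = S^8(Z)  (in 10 steps)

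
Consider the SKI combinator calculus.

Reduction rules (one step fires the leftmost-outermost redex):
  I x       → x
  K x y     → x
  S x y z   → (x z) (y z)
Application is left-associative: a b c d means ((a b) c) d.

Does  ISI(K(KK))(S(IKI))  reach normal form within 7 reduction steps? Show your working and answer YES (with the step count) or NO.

  start: ISI(K(KK))(S(IKI))
  →1  SI(K(KK))(S(IKI))
  →2  I(S(IKI))(K(KK)(S(IKI)))
  →3  S(IKI)(K(KK)(S(IKI)))
  →4  S(KI)(K(KK)(S(IKI)))
  →5  S(KI)(KK)

Answer: YES — reaches normal form S(KI)(KK) in 5 ≤ 7 steps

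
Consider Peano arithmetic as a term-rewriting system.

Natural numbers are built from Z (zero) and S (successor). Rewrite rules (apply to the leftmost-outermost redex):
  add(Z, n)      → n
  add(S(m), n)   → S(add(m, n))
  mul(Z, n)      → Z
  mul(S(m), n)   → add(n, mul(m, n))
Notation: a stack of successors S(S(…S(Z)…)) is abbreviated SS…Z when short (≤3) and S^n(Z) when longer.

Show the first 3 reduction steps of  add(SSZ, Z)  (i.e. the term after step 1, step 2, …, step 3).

  start: add(SSZ, Z)
  step 1: S(add(SZ, Z))
  step 2: S(S(add(Z, Z)))
  step 3: SSZ

Answer: after 3 steps: SSZ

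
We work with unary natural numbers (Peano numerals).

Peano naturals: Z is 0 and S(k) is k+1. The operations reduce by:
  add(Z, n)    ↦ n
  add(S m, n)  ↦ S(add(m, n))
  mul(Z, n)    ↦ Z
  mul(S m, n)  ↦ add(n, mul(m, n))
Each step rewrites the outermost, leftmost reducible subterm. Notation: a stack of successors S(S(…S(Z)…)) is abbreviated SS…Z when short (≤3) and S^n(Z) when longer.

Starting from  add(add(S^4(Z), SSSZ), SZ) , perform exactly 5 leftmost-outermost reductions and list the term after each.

Answer: after 5 steps: S(S(add(S(add(SZ, SSSZ)), SZ)))

Derivation:
  start: add(add(S^4(Z), SSSZ), SZ)
  [1] add(S(add(SSSZ, SSSZ)), SZ)
  [2] S(add(add(SSSZ, SSSZ), SZ))
  [3] S(add(S(add(SSZ, SSSZ)), SZ))
  [4] S(S(add(add(SSZ, SSSZ), SZ)))
  [5] S(S(add(S(add(SZ, SSSZ)), SZ)))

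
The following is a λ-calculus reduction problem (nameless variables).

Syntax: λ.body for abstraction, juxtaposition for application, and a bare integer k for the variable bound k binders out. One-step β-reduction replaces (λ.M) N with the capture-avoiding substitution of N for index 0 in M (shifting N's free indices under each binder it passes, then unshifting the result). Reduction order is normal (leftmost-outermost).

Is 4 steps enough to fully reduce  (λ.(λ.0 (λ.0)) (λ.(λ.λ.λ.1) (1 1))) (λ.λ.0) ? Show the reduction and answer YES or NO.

Answer: YES — reaches normal form λ.λ.1 in 4 ≤ 4 steps

Reduction:
  start: (λ.(λ.0 (λ.0)) (λ.(λ.λ.λ.1) (1 1))) (λ.λ.0)
  →1  (λ.0 (λ.0)) (λ.(λ.λ.λ.1) ((λ.λ.0) (λ.λ.0)))
  →2  (λ.(λ.λ.λ.1) ((λ.λ.0) (λ.λ.0))) (λ.0)
  →3  (λ.λ.λ.1) ((λ.λ.0) (λ.λ.0))
  →4  λ.λ.1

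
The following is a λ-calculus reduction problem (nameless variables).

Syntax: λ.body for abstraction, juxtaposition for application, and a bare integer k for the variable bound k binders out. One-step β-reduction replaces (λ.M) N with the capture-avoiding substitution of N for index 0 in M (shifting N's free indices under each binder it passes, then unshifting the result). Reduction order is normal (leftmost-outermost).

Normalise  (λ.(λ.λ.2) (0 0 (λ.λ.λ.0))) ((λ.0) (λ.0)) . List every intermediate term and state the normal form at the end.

Answer: normal form = λ.λ.0  (in 3 steps)

Derivation:
  start: (λ.(λ.λ.2) (0 0 (λ.λ.λ.0))) ((λ.0) (λ.0))
  [1] (λ.λ.(λ.0) (λ.0)) ((λ.0) (λ.0) ((λ.0) (λ.0)) (λ.λ.λ.0))
  [2] λ.(λ.0) (λ.0)
  [3] λ.λ.0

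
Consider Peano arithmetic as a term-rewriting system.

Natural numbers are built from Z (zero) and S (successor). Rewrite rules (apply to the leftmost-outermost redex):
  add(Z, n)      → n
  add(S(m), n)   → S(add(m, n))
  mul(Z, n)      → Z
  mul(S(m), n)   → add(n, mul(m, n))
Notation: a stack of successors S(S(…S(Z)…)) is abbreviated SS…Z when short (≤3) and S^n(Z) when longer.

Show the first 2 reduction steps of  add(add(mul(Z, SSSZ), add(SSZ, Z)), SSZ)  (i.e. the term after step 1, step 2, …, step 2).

Answer: after 2 steps: add(add(SSZ, Z), SSZ)

Reduction:
  start: add(add(mul(Z, SSSZ), add(SSZ, Z)), SSZ)
  step 1: add(add(Z, add(SSZ, Z)), SSZ)
  step 2: add(add(SSZ, Z), SSZ)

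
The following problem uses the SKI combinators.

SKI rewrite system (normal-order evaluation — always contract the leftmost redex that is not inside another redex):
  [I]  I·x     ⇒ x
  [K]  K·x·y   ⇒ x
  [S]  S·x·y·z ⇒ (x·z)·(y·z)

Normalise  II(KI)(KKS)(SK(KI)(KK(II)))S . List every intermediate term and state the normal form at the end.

  start: II(KI)(KKS)(SK(KI)(KK(II)))S
  step 1: I(KI)(KKS)(SK(KI)(KK(II)))S
  step 2: KI(KKS)(SK(KI)(KK(II)))S
  step 3: I(SK(KI)(KK(II)))S
  step 4: SK(KI)(KK(II))S
  step 5: K(KK(II))(KI(KK(II)))S
  step 6: KK(II)S
  step 7: KS

Answer: normal form = KS  (in 7 steps)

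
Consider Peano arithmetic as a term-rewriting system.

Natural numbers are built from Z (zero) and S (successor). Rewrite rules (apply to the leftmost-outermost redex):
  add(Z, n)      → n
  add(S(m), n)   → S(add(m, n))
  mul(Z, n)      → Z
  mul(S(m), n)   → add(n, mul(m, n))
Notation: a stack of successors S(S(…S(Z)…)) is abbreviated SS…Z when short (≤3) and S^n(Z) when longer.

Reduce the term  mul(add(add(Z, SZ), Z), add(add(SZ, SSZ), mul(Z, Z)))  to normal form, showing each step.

  start: mul(add(add(Z, SZ), Z), add(add(SZ, SSZ), mul(Z, Z)))
  step 1: mul(add(SZ, Z), add(add(SZ, SSZ), mul(Z, Z)))
  step 2: mul(S(add(Z, Z)), add(add(SZ, SSZ), mul(Z, Z)))
  step 3: add(add(add(SZ, SSZ), mul(Z, Z)), mul(add(Z, Z), add(add(SZ, SSZ), mul(Z, Z))))
  step 4: add(add(S(add(Z, SSZ)), mul(Z, Z)), mul(add(Z, Z), add(add(SZ, SSZ), mul(Z, Z))))
  step 5: add(S(add(add(Z, SSZ), mul(Z, Z))), mul(add(Z, Z), add(add(SZ, SSZ), mul(Z, Z))))
  step 6: S(add(add(add(Z, SSZ), mul(Z, Z)), mul(add(Z, Z), add(add(SZ, SSZ), mul(Z, Z)))))
  step 7: S(add(add(SSZ, mul(Z, Z)), mul(add(Z, Z), add(add(SZ, SSZ), mul(Z, Z)))))
  step 8: S(add(S(add(SZ, mul(Z, Z))), mul(add(Z, Z), add(add(SZ, SSZ), mul(Z, Z)))))
  step 9: S(S(add(add(SZ, mul(Z, Z)), mul(add(Z, Z), add(add(SZ, SSZ), mul(Z, Z))))))
  step 10: S(S(add(S(add(Z, mul(Z, Z))), mul(add(Z, Z), add(add(SZ, SSZ), mul(Z, Z))))))
  step 11: S(S(S(add(add(Z, mul(Z, Z)), mul(add(Z, Z), add(add(SZ, SSZ), mul(Z, Z)))))))
  step 12: S(S(S(add(mul(Z, Z), mul(add(Z, Z), add(add(SZ, SSZ), mul(Z, Z)))))))
  step 13: S(S(S(add(Z, mul(add(Z, Z), add(add(SZ, SSZ), mul(Z, Z)))))))
  step 14: S(S(S(mul(add(Z, Z), add(add(SZ, SSZ), mul(Z, Z))))))
  step 15: S(S(S(mul(Z, add(add(SZ, SSZ), mul(Z, Z))))))
  step 16: SSSZ

Answer: normal form = SSSZ  (in 16 steps)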